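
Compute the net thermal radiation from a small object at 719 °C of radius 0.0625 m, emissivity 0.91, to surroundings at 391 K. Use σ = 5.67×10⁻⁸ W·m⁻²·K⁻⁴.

A = 4πr² = 4π × (0.0625)² = 0.0491 m².
Convert: 719 °C = 992 K.
Q = εσA(T⁴ − T_s⁴). T⁴ − T_s⁴ = (992)⁴ − (391)⁴ = 9.68×10^11 − 2.34×10^10 = 9.45×10^11 K⁴.
Q = 0.91 × 5.67×10⁻⁸ × 0.0491 × 9.45×10^11 = 2390 W.

Q ≈ 2390 W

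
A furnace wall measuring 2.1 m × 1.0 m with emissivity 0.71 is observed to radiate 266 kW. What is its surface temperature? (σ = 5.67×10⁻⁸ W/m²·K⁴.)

A = 2.1 × 1.0 = 2.10 m².
From P = εσAT⁴, T = (P / εσA)^(1/4) = (2.66×10^5 / (0.71 × 5.67×10⁻⁸ × 2.10))^(1/4).
T = (3.15×10^12)^(1/4) = 1330 K.

T ≈ 1330 K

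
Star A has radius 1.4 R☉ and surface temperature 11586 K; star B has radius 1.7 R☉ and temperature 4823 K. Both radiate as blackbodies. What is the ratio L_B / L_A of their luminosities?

L_B/L_A ≈ 0.0443

L = 4πR²σT⁴ ∝ R²T⁴, so L_B/L_A = (1.7/1.4)² × (4823/11586)⁴ = 1.47 × 0.0300 = 0.0443.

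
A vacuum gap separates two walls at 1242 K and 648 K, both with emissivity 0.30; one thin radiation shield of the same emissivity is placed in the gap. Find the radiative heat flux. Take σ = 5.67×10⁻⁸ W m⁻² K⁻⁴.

Each of the 2 gaps contributes resistance (2/ε − 1) = 2/0.30 − 1 = 5.667; total = 11.33.
q = σ(T₁⁴ − T₂⁴) / 11.33 = 5.67×10⁻⁸ × 2.20×10^12 / 11.33 = 11000 W/m².

q ≈ 11000 W/m²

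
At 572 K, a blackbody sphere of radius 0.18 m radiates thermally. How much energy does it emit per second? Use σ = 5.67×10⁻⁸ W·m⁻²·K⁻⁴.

A = 4πr² = 4π × (0.18)² = 0.407 m².
P = σAT⁴ = 5.67×10⁻⁸ × 0.407 × (572)⁴ = 5.67×10⁻⁸ × 0.407 × 1.07×10^11.
P = 2470 W.

P ≈ 2470 W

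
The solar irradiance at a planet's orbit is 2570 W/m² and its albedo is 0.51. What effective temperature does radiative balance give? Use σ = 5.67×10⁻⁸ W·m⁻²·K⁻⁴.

Power absorbed = (1−a)S·πR²; power emitted = 4πR²σT⁴. Equating and cancelling πR²:
T = ((1−a)S / 4σ)^(1/4) = (1260 / (4 × 5.67×10⁻⁸))^(1/4) = (5.55×10^9)^(1/4).
T = 273 K.

T ≈ 273 K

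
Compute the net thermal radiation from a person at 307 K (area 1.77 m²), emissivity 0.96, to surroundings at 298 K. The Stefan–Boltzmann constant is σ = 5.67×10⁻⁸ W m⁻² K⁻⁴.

Q = εσA(T⁴ − T_s⁴). T⁴ − T_s⁴ = (307)⁴ − (298)⁴ = 8.88×10^9 − 7.89×10^9 = 9.97×10^8 K⁴.
Q = 0.96 × 5.67×10⁻⁸ × 1.77 × 9.97×10^8 = 96.0 W.

Q ≈ 96.0 W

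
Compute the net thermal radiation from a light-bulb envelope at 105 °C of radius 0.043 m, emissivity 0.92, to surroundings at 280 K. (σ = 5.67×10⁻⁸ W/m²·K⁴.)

A = 4πr² = 4π × (0.043)² = 0.0232 m².
Convert: 105 °C = 378 K.
Q = εσA(T⁴ − T_s⁴). T⁴ − T_s⁴ = (378)⁴ − (280)⁴ = 2.04×10^10 − 6.15×10^9 = 1.43×10^10 K⁴.
Q = 0.92 × 5.67×10⁻⁸ × 0.0232 × 1.43×10^10 = 17.3 W.

Q ≈ 17.3 W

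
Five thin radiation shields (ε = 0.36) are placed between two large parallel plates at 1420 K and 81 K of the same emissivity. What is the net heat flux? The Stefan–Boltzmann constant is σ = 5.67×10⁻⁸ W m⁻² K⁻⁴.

q ≈ 8430 W/m²

Each of the 6 gaps contributes resistance (2/ε − 1) = 2/0.36 − 1 = 4.556; total = 27.33.
q = σ(T₁⁴ − T₂⁴) / 27.33 = 5.67×10⁻⁸ × 4.07×10^12 / 27.33 = 8430 W/m².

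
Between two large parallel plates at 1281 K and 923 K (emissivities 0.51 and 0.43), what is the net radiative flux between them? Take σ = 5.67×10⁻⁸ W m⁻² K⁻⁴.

q ≈ 33900 W/m²

For two large parallel gray plates, q = σ(T₁⁴ − T₂⁴) / (1/ε₁ + 1/ε₂ − 1).
1/ε₁ + 1/ε₂ − 1 = 1/0.51 + 1/0.43 − 1 = 3.286.
T₁⁴ − T₂⁴ = 2.69×10^12 − 7.26×10^11 = 1.97×10^12 K⁴.
q = 5.67×10⁻⁸ × 1.97×10^12 / 3.286 = 33900 W/m².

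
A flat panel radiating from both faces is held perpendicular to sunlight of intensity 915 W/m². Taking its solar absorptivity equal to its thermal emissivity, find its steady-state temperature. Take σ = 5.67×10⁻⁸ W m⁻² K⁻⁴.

T ≈ 300 K

Absorbed flux αS = emitted flux 2εσT⁴ per unit area; with α = ε this gives T = (S/2σ)^(1/4).
T = (915 / (2 × 5.67×10⁻⁸))^(1/4) = (8.07×10^9)^(1/4).
T = 300 K.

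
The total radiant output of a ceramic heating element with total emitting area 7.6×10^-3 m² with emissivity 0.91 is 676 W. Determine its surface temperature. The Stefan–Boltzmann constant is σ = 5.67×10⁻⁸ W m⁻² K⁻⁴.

From P = εσAT⁴, T = (P / εσA)^(1/4) = (676 / (0.91 × 5.67×10⁻⁸ × 7.60×10^-3))^(1/4).
T = (1.72×10^12)^(1/4) = 1150 K.

T ≈ 1150 K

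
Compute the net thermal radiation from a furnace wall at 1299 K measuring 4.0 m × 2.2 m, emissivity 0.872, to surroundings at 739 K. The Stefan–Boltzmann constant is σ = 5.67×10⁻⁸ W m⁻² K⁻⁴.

A = 4.0 × 2.2 = 8.80 m².
Q = εσA(T⁴ − T_s⁴). T⁴ − T_s⁴ = (1299)⁴ − (739)⁴ = 2.85×10^12 − 2.98×10^11 = 2.55×10^12 K⁴.
Q = 0.872 × 5.67×10⁻⁸ × 8.80 × 2.55×10^12 = 1.11×10^6 W.

Q ≈ 1.11×10^6 W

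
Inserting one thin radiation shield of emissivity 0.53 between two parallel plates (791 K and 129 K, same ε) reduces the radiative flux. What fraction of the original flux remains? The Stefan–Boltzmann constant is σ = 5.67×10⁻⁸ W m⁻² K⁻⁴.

ratio ≈ 0.500

With N identical shields there are N+1 = 2 gaps in series, each with the same radiative resistance, so the flux falls to 1/(N+1) of its unshielded value.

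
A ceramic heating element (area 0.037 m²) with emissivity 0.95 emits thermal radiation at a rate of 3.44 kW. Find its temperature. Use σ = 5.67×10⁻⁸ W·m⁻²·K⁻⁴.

T ≈ 1150 K

From P = εσAT⁴, T = (P / εσA)^(1/4) = (3440 / (0.95 × 5.67×10⁻⁸ × 0.0370))^(1/4).
T = (1.73×10^12)^(1/4) = 1150 K.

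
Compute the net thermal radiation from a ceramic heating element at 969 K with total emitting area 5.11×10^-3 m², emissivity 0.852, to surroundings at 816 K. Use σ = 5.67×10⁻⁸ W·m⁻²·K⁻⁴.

Q = εσA(T⁴ − T_s⁴). T⁴ − T_s⁴ = (969)⁴ − (816)⁴ = 8.82×10^11 − 4.43×10^11 = 4.38×10^11 K⁴.
Q = 0.852 × 5.67×10⁻⁸ × 5.11×10^-3 × 4.38×10^11 = 108 W.

Q ≈ 108 W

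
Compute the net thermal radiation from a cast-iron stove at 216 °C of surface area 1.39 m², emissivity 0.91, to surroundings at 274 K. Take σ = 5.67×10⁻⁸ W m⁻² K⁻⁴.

Convert: 216 °C = 489 K.
Q = εσA(T⁴ − T_s⁴). T⁴ − T_s⁴ = (489)⁴ − (274)⁴ = 5.72×10^10 − 5.64×10^9 = 5.15×10^10 K⁴.
Q = 0.91 × 5.67×10⁻⁸ × 1.39 × 5.15×10^10 = 3700 W.

Q ≈ 3700 W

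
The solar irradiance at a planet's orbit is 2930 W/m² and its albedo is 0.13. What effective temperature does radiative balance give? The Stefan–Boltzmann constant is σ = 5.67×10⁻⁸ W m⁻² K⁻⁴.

Power absorbed = (1−a)S·πR²; power emitted = 4πR²σT⁴. Equating and cancelling πR²:
T = ((1−a)S / 4σ)^(1/4) = (2550 / (4 × 5.67×10⁻⁸))^(1/4) = (1.12×10^10)^(1/4).
T = 326 K.

T ≈ 326 K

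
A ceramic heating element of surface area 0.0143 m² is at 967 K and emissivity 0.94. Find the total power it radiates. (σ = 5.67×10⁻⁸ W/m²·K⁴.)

Stefan–Boltzmann: P = εσAT⁴ = 0.94 × 5.67×10⁻⁸ × 0.0143 × (967)⁴ = 0.94 × 5.67×10⁻⁸ × 0.0143 × 8.74×10^11.
P = 666 W.

P ≈ 666 W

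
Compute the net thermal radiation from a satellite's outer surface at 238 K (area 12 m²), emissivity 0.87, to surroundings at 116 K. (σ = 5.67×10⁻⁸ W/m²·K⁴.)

Q = εσA(T⁴ − T_s⁴). T⁴ − T_s⁴ = (238)⁴ − (116)⁴ = 3.21×10^9 − 1.81×10^8 = 3.03×10^9 K⁴.
Q = 0.87 × 5.67×10⁻⁸ × 12.0 × 3.03×10^9 = 1790 W.

Q ≈ 1790 W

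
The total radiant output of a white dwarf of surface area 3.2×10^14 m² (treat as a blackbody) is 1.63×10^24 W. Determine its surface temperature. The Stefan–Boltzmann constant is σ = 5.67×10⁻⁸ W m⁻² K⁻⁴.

T ≈ 17300 K

From P = σAT⁴, T = (P / σA)^(1/4) = (1.63×10^24 / (5.67×10⁻⁸ × 3.20×10^14))^(1/4).
T = (8.98×10^16)^(1/4) = 17300 K.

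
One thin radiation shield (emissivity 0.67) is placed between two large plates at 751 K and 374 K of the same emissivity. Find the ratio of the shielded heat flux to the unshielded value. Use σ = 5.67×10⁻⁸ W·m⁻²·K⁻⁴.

With N identical shields there are N+1 = 2 gaps in series, each with the same radiative resistance, so the flux falls to 1/(N+1) of its unshielded value.

ratio ≈ 0.500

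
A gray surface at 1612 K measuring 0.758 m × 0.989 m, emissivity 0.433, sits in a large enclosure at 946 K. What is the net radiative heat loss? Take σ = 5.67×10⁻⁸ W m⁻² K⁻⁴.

A = 0.758 × 0.989 = 0.750 m².
Q = εσA(T⁴ − T_s⁴). T⁴ − T_s⁴ = (1612)⁴ − (946)⁴ = 6.75×10^12 − 8.01×10^11 = 5.95×10^12 K⁴.
Q = 0.433 × 5.67×10⁻⁸ × 0.750 × 5.95×10^12 = 1.10×10^5 W.

Q ≈ 1.10×10^5 W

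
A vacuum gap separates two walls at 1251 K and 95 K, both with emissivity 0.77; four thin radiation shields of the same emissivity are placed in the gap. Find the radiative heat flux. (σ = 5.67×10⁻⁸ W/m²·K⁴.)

q ≈ 17400 W/m²

Each of the 5 gaps contributes resistance (2/ε − 1) = 2/0.77 − 1 = 1.597; total = 7.987.
q = σ(T₁⁴ − T₂⁴) / 7.987 = 5.67×10⁻⁸ × 2.45×10^12 / 7.987 = 17400 W/m².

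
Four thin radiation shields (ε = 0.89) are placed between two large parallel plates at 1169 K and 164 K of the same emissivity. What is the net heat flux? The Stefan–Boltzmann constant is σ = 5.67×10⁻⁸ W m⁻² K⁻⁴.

q ≈ 17000 W/m²

Each of the 5 gaps contributes resistance (2/ε − 1) = 2/0.89 − 1 = 1.247; total = 6.236.
q = σ(T₁⁴ − T₂⁴) / 6.236 = 5.67×10⁻⁸ × 1.87×10^12 / 6.236 = 17000 W/m².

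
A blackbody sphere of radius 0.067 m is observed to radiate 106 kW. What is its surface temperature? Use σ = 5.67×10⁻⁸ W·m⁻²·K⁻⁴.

T ≈ 2400 K

A = 4πr² = 4π × (0.067)² = 0.0564 m².
From P = σAT⁴, T = (P / σA)^(1/4) = (1.06×10^5 / (5.67×10⁻⁸ × 0.0564))^(1/4).
T = (3.31×10^13)^(1/4) = 2400 K.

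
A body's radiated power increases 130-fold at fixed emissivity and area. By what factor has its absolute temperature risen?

P ∝ T⁴ ⇒ T ∝ P^(1/4), so T scales by (130)^(1/4) = 3.38.

factor ≈ 3.38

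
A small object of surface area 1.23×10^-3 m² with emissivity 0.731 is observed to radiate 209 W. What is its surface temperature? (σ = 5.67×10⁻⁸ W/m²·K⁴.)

From P = εσAT⁴, T = (P / εσA)^(1/4) = (209 / (0.731 × 5.67×10⁻⁸ × 1.23×10^-3))^(1/4).
T = (4.10×10^12)^(1/4) = 1420 K.

T ≈ 1420 K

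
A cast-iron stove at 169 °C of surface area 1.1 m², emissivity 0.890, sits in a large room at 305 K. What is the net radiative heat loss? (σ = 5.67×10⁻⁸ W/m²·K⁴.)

Convert: 169 °C = 442 K.
Q = εσA(T⁴ − T_s⁴). T⁴ − T_s⁴ = (442)⁴ − (305)⁴ = 3.82×10^10 − 8.65×10^9 = 2.95×10^10 K⁴.
Q = 0.890 × 5.67×10⁻⁸ × 1.10 × 2.95×10^10 = 1640 W.

Q ≈ 1640 W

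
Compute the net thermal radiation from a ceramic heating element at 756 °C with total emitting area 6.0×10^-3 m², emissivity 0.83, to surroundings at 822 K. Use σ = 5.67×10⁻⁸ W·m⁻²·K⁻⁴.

Convert: 756 °C = 1029 K.
Q = εσA(T⁴ − T_s⁴). T⁴ − T_s⁴ = (1029)⁴ − (822)⁴ = 1.12×10^12 − 4.57×10^11 = 6.65×10^11 K⁴.
Q = 0.83 × 5.67×10⁻⁸ × 6.00×10^-3 × 6.65×10^11 = 188 W.

Q ≈ 188 W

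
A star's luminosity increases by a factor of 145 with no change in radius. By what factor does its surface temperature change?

factor ≈ 3.47

P ∝ T⁴ ⇒ T ∝ P^(1/4), so T scales by (145)^(1/4) = 3.47.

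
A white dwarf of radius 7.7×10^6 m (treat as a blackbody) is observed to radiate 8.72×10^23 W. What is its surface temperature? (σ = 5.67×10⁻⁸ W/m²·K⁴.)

A = 4πr² = 4π × (7.7×10^6)² = 7.45×10^14 m².
From P = σAT⁴, T = (P / σA)^(1/4) = (8.72×10^23 / (5.67×10⁻⁸ × 7.45×10^14))^(1/4).
T = (2.06×10^16)^(1/4) = 12000 K.

T ≈ 12000 K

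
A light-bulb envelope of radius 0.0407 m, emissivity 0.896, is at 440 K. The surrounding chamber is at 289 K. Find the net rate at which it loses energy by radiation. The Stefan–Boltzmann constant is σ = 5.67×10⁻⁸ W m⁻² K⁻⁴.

A = 4πr² = 4π × (0.0407)² = 0.0208 m².
Q = εσA(T⁴ − T_s⁴). T⁴ − T_s⁴ = (440)⁴ − (289)⁴ = 3.75×10^10 − 6.98×10^9 = 3.05×10^10 K⁴.
Q = 0.896 × 5.67×10⁻⁸ × 0.0208 × 3.05×10^10 = 32.3 W.

Q ≈ 32.3 W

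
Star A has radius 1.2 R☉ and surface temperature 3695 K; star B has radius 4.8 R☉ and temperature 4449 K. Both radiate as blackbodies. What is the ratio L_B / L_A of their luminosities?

L_B/L_A ≈ 33.6

L = 4πR²σT⁴ ∝ R²T⁴, so L_B/L_A = (4.8/1.2)² × (4449/3695)⁴ = 16.0 × 2.10 = 33.6.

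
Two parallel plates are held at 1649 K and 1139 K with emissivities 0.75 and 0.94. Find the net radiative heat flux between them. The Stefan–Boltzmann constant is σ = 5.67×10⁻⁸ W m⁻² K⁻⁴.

For two large parallel gray plates, q = σ(T₁⁴ − T₂⁴) / (1/ε₁ + 1/ε₂ − 1).
1/ε₁ + 1/ε₂ − 1 = 1/0.75 + 1/0.94 − 1 = 1.397.
T₁⁴ − T₂⁴ = 7.39×10^12 − 1.68×10^12 = 5.71×10^12 K⁴.
q = 5.67×10⁻⁸ × 5.71×10^12 / 1.397 = 2.32×10^5 W/m².

q ≈ 2.32×10^5 W/m²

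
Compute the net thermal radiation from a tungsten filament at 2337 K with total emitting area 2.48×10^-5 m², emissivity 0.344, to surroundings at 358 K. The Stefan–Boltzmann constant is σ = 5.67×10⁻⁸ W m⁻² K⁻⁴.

Q ≈ 14.4 W

Q = εσA(T⁴ − T_s⁴). T⁴ − T_s⁴ = (2337)⁴ − (358)⁴ = 2.98×10^13 − 1.64×10^10 = 2.98×10^13 K⁴.
Q = 0.344 × 5.67×10⁻⁸ × 2.48×10^-5 × 2.98×10^13 = 14.4 W.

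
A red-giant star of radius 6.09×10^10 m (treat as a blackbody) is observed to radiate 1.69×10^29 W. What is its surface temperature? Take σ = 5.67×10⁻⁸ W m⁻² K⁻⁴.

A = 4πr² = 4π × (6.09×10^10)² = 4.66×10^22 m².
From P = σAT⁴, T = (P / σA)^(1/4) = (1.69×10^29 / (5.67×10⁻⁸ × 4.66×10^22))^(1/4).
T = (6.40×10^13)^(1/4) = 2830 K.

T ≈ 2830 K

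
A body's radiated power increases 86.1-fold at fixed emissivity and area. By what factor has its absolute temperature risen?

P ∝ T⁴ ⇒ T ∝ P^(1/4), so T scales by (86.1)^(1/4) = 3.05.

factor ≈ 3.05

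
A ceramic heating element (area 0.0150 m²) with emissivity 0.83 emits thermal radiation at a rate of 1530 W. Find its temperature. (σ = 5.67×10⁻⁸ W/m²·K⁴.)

From P = εσAT⁴, T = (P / εσA)^(1/4) = (1530 / (0.83 × 5.67×10⁻⁸ × 0.0150))^(1/4).
T = (2.17×10^12)^(1/4) = 1210 K.

T ≈ 1210 K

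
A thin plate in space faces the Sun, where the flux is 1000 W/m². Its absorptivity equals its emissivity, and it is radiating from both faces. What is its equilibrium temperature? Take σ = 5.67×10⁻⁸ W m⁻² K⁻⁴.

Absorbed flux αS = emitted flux 2εσT⁴ per unit area; with α = ε this gives T = (S/2σ)^(1/4).
T = (1000 / (2 × 5.67×10⁻⁸))^(1/4) = (8.82×10^9)^(1/4).
T = 306 K.

T ≈ 306 K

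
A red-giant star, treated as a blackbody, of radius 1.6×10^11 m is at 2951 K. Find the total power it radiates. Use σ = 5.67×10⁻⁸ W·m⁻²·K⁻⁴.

P ≈ 1.38×10^30 W

A = 4πr² = 4π × (1.6×10^11)² = 3.22×10^23 m².
P = σAT⁴ = 5.67×10⁻⁸ × 3.22×10^23 × (2951)⁴ = 5.67×10⁻⁸ × 3.22×10^23 × 7.58×10^13.
P = 1.38×10^30 W.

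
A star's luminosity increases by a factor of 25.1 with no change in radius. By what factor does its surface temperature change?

P ∝ T⁴ ⇒ T ∝ P^(1/4), so T scales by (25.1)^(1/4) = 2.24.

factor ≈ 2.24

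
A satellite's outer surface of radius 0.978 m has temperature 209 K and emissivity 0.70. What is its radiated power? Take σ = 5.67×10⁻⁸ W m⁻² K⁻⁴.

P ≈ 910 W

A = 4πr² = 4π × (0.978)² = 12.0 m².
Stefan–Boltzmann: P = εσAT⁴ = 0.70 × 5.67×10⁻⁸ × 12.0 × (209)⁴ = 0.70 × 5.67×10⁻⁸ × 12.0 × 1.91×10^9.
P = 910 W.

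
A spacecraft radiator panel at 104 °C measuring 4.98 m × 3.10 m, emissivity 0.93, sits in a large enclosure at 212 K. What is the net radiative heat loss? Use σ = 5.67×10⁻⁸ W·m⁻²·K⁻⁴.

Q ≈ 14800 W

A = 4.98 × 3.10 = 15.4 m².
Convert: 104 °C = 377 K.
Q = εσA(T⁴ − T_s⁴). T⁴ − T_s⁴ = (377)⁴ − (212)⁴ = 2.02×10^10 − 2.02×10^9 = 1.82×10^10 K⁴.
Q = 0.93 × 5.67×10⁻⁸ × 15.4 × 1.82×10^10 = 14800 W.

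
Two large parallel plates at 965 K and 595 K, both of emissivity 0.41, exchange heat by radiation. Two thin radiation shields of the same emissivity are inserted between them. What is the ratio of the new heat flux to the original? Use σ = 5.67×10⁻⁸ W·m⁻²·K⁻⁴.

ratio ≈ 0.333

With N identical shields there are N+1 = 3 gaps in series, each with the same radiative resistance, so the flux falls to 1/(N+1) of its unshielded value.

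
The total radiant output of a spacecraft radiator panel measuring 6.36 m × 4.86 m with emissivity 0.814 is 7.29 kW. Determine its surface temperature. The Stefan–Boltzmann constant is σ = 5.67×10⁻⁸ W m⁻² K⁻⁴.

A = 6.36 × 4.86 = 30.9 m².
From P = εσAT⁴, T = (P / εσA)^(1/4) = (7290 / (0.814 × 5.67×10⁻⁸ × 30.9))^(1/4).
T = (5.11×10^9)^(1/4) = 267 K.

T ≈ 267 K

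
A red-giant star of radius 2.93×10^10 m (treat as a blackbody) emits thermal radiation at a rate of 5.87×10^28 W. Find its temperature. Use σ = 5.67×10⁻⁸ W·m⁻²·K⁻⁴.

T ≈ 3130 K

A = 4πr² = 4π × (2.93×10^10)² = 1.08×10^22 m².
From P = σAT⁴, T = (P / σA)^(1/4) = (5.87×10^28 / (5.67×10⁻⁸ × 1.08×10^22))^(1/4).
T = (9.60×10^13)^(1/4) = 3130 K.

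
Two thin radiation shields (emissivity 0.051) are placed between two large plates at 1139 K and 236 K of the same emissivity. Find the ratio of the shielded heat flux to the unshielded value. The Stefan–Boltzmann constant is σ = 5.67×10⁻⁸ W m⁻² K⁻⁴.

With N identical shields there are N+1 = 3 gaps in series, each with the same radiative resistance, so the flux falls to 1/(N+1) of its unshielded value.

ratio ≈ 0.333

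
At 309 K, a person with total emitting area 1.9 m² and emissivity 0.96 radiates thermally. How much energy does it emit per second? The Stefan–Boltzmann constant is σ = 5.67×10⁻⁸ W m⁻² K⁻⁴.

P ≈ 943 W

P = εσAT⁴ = 0.96 × 5.67×10⁻⁸ × 1.90 × (309)⁴ = 0.96 × 5.67×10⁻⁸ × 1.90 × 9.12×10^9.
P = 943 W.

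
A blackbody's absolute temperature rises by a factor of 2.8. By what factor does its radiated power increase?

factor ≈ 61.5

P ∝ T⁴, so the power scales as (2.8)⁴ = 61.5.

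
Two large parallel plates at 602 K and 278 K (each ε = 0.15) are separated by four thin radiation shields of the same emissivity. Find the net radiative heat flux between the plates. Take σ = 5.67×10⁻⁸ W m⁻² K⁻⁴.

Each of the 5 gaps contributes resistance (2/ε − 1) = 2/0.15 − 1 = 12.33; total = 61.67.
q = σ(T₁⁴ − T₂⁴) / 61.67 = 5.67×10⁻⁸ × 1.25×10^11 / 61.67 = 115 W/m².

q ≈ 115 W/m²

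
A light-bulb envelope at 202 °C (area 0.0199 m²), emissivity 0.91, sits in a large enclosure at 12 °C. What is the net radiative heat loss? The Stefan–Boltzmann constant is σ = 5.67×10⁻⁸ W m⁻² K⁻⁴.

Q ≈ 45.5 W

Convert: 202 °C = 475 K; 12 °C = 285 K.
Q = εσA(T⁴ − T_s⁴). T⁴ − T_s⁴ = (475)⁴ − (285)⁴ = 5.09×10^10 − 6.60×10^9 = 4.43×10^10 K⁴.
Q = 0.91 × 5.67×10⁻⁸ × 0.0199 × 4.43×10^10 = 45.5 W.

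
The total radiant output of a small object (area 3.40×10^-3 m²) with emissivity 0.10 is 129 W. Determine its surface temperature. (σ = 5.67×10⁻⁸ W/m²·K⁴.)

T ≈ 1610 K

From P = εσAT⁴, T = (P / εσA)^(1/4) = (129 / (0.10 × 5.67×10⁻⁸ × 3.40×10^-3))^(1/4).
T = (6.69×10^12)^(1/4) = 1610 K.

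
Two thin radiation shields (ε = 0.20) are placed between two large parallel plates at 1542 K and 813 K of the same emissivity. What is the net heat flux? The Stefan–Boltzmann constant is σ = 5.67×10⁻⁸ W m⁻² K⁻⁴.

q ≈ 11000 W/m²

Each of the 3 gaps contributes resistance (2/ε − 1) = 2/0.20 − 1 = 9.000; total = 27.00.
q = σ(T₁⁴ − T₂⁴) / 27.00 = 5.67×10⁻⁸ × 5.22×10^12 / 27.00 = 11000 W/m².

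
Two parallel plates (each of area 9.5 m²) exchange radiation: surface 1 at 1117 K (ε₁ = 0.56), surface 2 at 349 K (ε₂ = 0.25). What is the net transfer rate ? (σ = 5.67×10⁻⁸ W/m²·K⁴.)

For two large parallel gray plates, q = σ(T₁⁴ − T₂⁴) / (1/ε₁ + 1/ε₂ − 1).
1/ε₁ + 1/ε₂ − 1 = 1/0.56 + 1/0.25 − 1 = 4.786.
T₁⁴ − T₂⁴ = 1.56×10^12 − 1.48×10^10 = 1.54×10^12 K⁴.
q = 5.67×10⁻⁸ × 1.54×10^12 / 4.786 = 18300 W/m².
Q = q·A = 18300 × 9.5 = 1.74×10^5 W.

Q ≈ 1.74×10^5 W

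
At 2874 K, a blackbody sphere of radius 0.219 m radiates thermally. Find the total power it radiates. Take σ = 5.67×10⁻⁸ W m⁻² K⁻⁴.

P ≈ 2.33×10^6 W

A = 4πr² = 4π × (0.219)² = 0.603 m².
P = σAT⁴ = 5.67×10⁻⁸ × 0.603 × (2874)⁴ = 5.67×10⁻⁸ × 0.603 × 6.82×10^13.
P = 2.33×10^6 W.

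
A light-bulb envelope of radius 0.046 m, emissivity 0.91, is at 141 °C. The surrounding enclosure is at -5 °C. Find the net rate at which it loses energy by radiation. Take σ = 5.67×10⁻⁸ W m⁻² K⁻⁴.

Q ≈ 33.2 W

A = 4πr² = 4π × (0.046)² = 0.0266 m².
Convert: 141 °C = 414 K; -5 °C = 268 K.
Q = εσA(T⁴ − T_s⁴). T⁴ − T_s⁴ = (414)⁴ − (268)⁴ = 2.94×10^10 − 5.16×10^9 = 2.42×10^10 K⁴.
Q = 0.91 × 5.67×10⁻⁸ × 0.0266 × 2.42×10^10 = 33.2 W.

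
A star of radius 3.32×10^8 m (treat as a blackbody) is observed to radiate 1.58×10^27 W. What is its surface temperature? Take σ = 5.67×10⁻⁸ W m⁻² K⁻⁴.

A = 4πr² = 4π × (3.32×10^8)² = 1.39×10^18 m².
From P = σAT⁴, T = (P / σA)^(1/4) = (1.58×10^27 / (5.67×10⁻⁸ × 1.39×10^18))^(1/4).
T = (2.01×10^16)^(1/4) = 11900 K.

T ≈ 11900 K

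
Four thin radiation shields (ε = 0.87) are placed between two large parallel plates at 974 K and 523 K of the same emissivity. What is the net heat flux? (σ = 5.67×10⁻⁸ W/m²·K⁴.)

q ≈ 7200 W/m²

Each of the 5 gaps contributes resistance (2/ε − 1) = 2/0.87 − 1 = 1.299; total = 6.494.
q = σ(T₁⁴ − T₂⁴) / 6.494 = 5.67×10⁻⁸ × 8.25×10^11 / 6.494 = 7200 W/m².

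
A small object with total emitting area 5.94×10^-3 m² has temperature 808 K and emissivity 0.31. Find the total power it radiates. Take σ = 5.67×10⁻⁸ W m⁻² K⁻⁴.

P = εσAT⁴ = 0.31 × 5.67×10⁻⁸ × 5.94×10^-3 × (808)⁴ = 0.31 × 5.67×10⁻⁸ × 5.94×10^-3 × 4.26×10^11.
P = 44.5 W.

P ≈ 44.5 W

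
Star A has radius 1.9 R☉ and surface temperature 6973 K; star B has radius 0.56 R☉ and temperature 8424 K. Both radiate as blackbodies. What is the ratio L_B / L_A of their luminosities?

L = 4πR²σT⁴ ∝ R²T⁴, so L_B/L_A = (0.56/1.9)² × (8424/6973)⁴ = 0.0869 × 2.13 = 0.185.

L_B/L_A ≈ 0.185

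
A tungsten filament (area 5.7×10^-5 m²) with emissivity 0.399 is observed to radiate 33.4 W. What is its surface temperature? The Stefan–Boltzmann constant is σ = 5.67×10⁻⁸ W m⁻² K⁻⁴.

T ≈ 2260 K

From P = εσAT⁴, T = (P / εσA)^(1/4) = (33.4 / (0.399 × 5.67×10⁻⁸ × 5.70×10^-5))^(1/4).
T = (2.59×10^13)^(1/4) = 2260 K.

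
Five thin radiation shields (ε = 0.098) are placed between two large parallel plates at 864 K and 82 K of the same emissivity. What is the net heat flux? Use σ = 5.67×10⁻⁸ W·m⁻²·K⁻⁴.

q ≈ 271 W/m²

Each of the 6 gaps contributes resistance (2/ε − 1) = 2/0.098 − 1 = 19.41; total = 116.4.
q = σ(T₁⁴ − T₂⁴) / 116.4 = 5.67×10⁻⁸ × 5.57×10^11 / 116.4 = 271 W/m².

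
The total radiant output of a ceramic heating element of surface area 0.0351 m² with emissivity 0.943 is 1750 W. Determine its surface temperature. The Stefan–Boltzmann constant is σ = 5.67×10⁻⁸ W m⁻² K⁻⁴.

T ≈ 983 K

From P = εσAT⁴, T = (P / εσA)^(1/4) = (1750 / (0.943 × 5.67×10⁻⁸ × 0.0351))^(1/4).
T = (9.32×10^11)^(1/4) = 983 K.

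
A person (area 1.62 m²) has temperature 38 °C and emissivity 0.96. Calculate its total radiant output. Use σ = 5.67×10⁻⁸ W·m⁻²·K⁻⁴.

38 °C = 311 K.
P = εσAT⁴ = 0.96 × 5.67×10⁻⁸ × 1.62 × (311)⁴ = 0.96 × 5.67×10⁻⁸ × 1.62 × 9.35×10^9.
P = 825 W.

P ≈ 825 W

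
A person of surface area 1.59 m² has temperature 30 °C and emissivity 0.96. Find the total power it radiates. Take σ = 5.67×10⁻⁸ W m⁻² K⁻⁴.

P ≈ 729 W

30 °C = 303 K.
P = εσAT⁴ = 0.96 × 5.67×10⁻⁸ × 1.59 × (303)⁴ = 0.96 × 5.67×10⁻⁸ × 1.59 × 8.43×10^9.
P = 729 W.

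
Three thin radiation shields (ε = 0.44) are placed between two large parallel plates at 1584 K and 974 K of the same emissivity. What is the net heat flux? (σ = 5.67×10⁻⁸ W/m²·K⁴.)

Each of the 4 gaps contributes resistance (2/ε − 1) = 2/0.44 − 1 = 3.545; total = 14.18.
q = σ(T₁⁴ − T₂⁴) / 14.18 = 5.67×10⁻⁸ × 5.40×10^12 / 14.18 = 21600 W/m².

q ≈ 21600 W/m²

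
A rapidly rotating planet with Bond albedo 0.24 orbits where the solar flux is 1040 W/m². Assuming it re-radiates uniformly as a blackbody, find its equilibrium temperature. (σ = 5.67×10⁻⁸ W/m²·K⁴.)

Power absorbed = (1−a)S·πR²; power emitted = 4πR²σT⁴. Equating and cancelling πR²:
T = ((1−a)S / 4σ)^(1/4) = (790 / (4 × 5.67×10⁻⁸))^(1/4) = (3.49×10^9)^(1/4).
T = 243 K.

T ≈ 243 K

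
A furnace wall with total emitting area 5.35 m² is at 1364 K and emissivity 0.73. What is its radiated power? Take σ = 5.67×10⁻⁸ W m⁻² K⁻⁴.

P ≈ 7.67×10^5 W

Stefan–Boltzmann: P = εσAT⁴ = 0.73 × 5.67×10⁻⁸ × 5.35 × (1364)⁴ = 0.73 × 5.67×10⁻⁸ × 5.35 × 3.46×10^12.
P = 7.67×10^5 W.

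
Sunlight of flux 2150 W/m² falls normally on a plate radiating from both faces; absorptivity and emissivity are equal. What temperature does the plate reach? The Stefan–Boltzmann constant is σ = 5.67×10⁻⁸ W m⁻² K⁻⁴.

T ≈ 371 K

Absorbed flux αS = emitted flux 2εσT⁴ per unit area; with α = ε this gives T = (S/2σ)^(1/4).
T = (2150 / (2 × 5.67×10⁻⁸))^(1/4) = (1.90×10^10)^(1/4).
T = 371 K.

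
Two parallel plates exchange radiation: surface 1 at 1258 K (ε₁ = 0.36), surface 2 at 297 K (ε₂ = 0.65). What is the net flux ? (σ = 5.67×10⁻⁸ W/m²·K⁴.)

q ≈ 42700 W/m²

For two large parallel gray plates, q = σ(T₁⁴ − T₂⁴) / (1/ε₁ + 1/ε₂ − 1).
1/ε₁ + 1/ε₂ − 1 = 1/0.36 + 1/0.65 − 1 = 3.316.
T₁⁴ − T₂⁴ = 2.50×10^12 − 7.78×10^9 = 2.50×10^12 K⁴.
q = 5.67×10⁻⁸ × 2.50×10^12 / 3.316 = 42700 W/m².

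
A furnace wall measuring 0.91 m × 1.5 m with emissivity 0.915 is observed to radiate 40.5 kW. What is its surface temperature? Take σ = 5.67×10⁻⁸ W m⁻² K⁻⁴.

A = 0.91 × 1.5 = 1.36 m².
From P = εσAT⁴, T = (P / εσA)^(1/4) = (40500 / (0.915 × 5.67×10⁻⁸ × 1.36))^(1/4).
T = (5.72×10^11)^(1/4) = 870 K.

T ≈ 870 K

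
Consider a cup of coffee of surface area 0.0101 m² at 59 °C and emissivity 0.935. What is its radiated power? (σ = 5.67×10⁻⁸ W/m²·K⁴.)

59 °C = 332 K.
P = εσAT⁴ = 0.935 × 5.67×10⁻⁸ × 0.0101 × (332)⁴ = 0.935 × 5.67×10⁻⁸ × 0.0101 × 1.21×10^10.
P = 6.51 W.

P ≈ 6.51 W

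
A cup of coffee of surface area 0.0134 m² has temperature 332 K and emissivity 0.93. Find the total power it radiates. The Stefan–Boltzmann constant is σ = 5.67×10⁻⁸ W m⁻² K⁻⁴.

P ≈ 8.58 W

Stefan–Boltzmann: P = εσAT⁴ = 0.93 × 5.67×10⁻⁸ × 0.0134 × (332)⁴ = 0.93 × 5.67×10⁻⁸ × 0.0134 × 1.21×10^10.
P = 8.58 W.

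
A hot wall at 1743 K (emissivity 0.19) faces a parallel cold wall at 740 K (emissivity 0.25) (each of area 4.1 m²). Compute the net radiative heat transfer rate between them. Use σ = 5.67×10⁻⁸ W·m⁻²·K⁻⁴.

Q ≈ 2.51×10^5 W

For two large parallel gray plates, q = σ(T₁⁴ − T₂⁴) / (1/ε₁ + 1/ε₂ − 1).
1/ε₁ + 1/ε₂ − 1 = 1/0.19 + 1/0.25 − 1 = 8.263.
T₁⁴ − T₂⁴ = 9.23×10^12 − 3.00×10^11 = 8.93×10^12 K⁴.
q = 5.67×10⁻⁸ × 8.93×10^12 / 8.263 = 61300 W/m².
Q = q·A = 61300 × 4.1 = 2.51×10^5 W.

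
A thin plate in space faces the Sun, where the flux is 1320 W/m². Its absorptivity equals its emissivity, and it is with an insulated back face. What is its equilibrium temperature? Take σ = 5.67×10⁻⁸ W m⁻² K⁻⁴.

T ≈ 391 K

Absorbed flux αS = emitted flux εσT⁴ (one radiating face); with α = ε, T = (S/σ)^(1/4).
T = (1320 / 5.67×10⁻⁸)^(1/4) = (2.33×10^10)^(1/4).
T = 391 K.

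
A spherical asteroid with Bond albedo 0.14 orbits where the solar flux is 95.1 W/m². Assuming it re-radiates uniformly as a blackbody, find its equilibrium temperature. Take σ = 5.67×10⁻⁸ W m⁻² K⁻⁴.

Power absorbed = (1−a)S·πR²; power emitted = 4πR²σT⁴. Equating and cancelling πR²:
T = ((1−a)S / 4σ)^(1/4) = (81.8 / (4 × 5.67×10⁻⁸))^(1/4) = (3.61×10^8)^(1/4).
T = 138 K.

T ≈ 138 K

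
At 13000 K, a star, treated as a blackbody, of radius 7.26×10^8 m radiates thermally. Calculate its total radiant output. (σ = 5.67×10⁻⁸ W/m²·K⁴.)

P ≈ 1.07×10^28 W

A = 4πr² = 4π × (7.26×10^8)² = 6.62×10^18 m².
P = σAT⁴ = 5.67×10⁻⁸ × 6.62×10^18 × (13000)⁴ = 5.67×10⁻⁸ × 6.62×10^18 × 2.86×10^16.
P = 1.07×10^28 W.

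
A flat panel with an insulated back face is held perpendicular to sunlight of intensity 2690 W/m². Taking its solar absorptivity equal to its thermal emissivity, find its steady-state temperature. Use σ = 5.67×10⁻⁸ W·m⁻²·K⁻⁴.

T ≈ 467 K

Absorbed flux αS = emitted flux εσT⁴ (one radiating face); with α = ε, T = (S/σ)^(1/4).
T = (2690 / 5.67×10⁻⁸)^(1/4) = (4.74×10^10)^(1/4).
T = 467 K.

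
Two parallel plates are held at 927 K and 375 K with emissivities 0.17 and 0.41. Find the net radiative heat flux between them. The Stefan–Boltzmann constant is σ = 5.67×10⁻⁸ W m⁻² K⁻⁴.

For two large parallel gray plates, q = σ(T₁⁴ − T₂⁴) / (1/ε₁ + 1/ε₂ − 1).
1/ε₁ + 1/ε₂ − 1 = 1/0.17 + 1/0.41 − 1 = 7.321.
T₁⁴ − T₂⁴ = 7.38×10^11 − 1.98×10^10 = 7.19×10^11 K⁴.
q = 5.67×10⁻⁸ × 7.19×10^11 / 7.321 = 5570 W/m².

q ≈ 5570 W/m²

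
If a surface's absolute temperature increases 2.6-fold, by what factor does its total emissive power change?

P ∝ T⁴, so the power scales as (2.6)⁴ = 45.7.

factor ≈ 45.7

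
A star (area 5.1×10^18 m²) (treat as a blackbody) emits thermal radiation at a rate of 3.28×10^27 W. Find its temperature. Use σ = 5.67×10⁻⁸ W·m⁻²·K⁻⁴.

From P = σAT⁴, T = (P / σA)^(1/4) = (3.28×10^27 / (5.67×10⁻⁸ × 5.10×10^18))^(1/4).
T = (1.13×10^16)^(1/4) = 10300 K.

T ≈ 10300 K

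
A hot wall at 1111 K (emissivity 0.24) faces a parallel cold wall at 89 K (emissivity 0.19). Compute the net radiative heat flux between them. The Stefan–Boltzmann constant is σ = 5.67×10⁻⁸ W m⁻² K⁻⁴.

For two large parallel gray plates, q = σ(T₁⁴ − T₂⁴) / (1/ε₁ + 1/ε₂ − 1).
1/ε₁ + 1/ε₂ − 1 = 1/0.24 + 1/0.19 − 1 = 8.430.
T₁⁴ − T₂⁴ = 1.52×10^12 − 6.27×10^7 = 1.52×10^12 K⁴.
q = 5.67×10⁻⁸ × 1.52×10^12 / 8.430 = 10200 W/m².

q ≈ 10200 W/m²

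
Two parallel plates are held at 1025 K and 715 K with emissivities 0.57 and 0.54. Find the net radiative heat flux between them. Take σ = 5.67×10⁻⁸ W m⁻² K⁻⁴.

q ≈ 18300 W/m²

For two large parallel gray plates, q = σ(T₁⁴ − T₂⁴) / (1/ε₁ + 1/ε₂ − 1).
1/ε₁ + 1/ε₂ − 1 = 1/0.57 + 1/0.54 − 1 = 2.606.
T₁⁴ − T₂⁴ = 1.10×10^12 − 2.61×10^11 = 8.42×10^11 K⁴.
q = 5.67×10⁻⁸ × 8.42×10^11 / 2.606 = 18300 W/m².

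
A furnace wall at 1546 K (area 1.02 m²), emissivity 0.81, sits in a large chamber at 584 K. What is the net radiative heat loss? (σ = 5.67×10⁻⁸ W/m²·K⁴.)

Q ≈ 2.62×10^5 W

Q = εσA(T⁴ − T_s⁴). T⁴ − T_s⁴ = (1546)⁴ − (584)⁴ = 5.71×10^12 − 1.16×10^11 = 5.60×10^12 K⁴.
Q = 0.81 × 5.67×10⁻⁸ × 1.02 × 5.60×10^12 = 2.62×10^5 W.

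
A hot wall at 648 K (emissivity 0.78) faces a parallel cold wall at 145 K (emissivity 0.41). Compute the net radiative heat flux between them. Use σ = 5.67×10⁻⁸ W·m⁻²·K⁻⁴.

q ≈ 3660 W/m²

For two large parallel gray plates, q = σ(T₁⁴ − T₂⁴) / (1/ε₁ + 1/ε₂ − 1).
1/ε₁ + 1/ε₂ − 1 = 1/0.78 + 1/0.41 − 1 = 2.721.
T₁⁴ − T₂⁴ = 1.76×10^11 − 4.42×10^8 = 1.76×10^11 K⁴.
q = 5.67×10⁻⁸ × 1.76×10^11 / 2.721 = 3660 W/m².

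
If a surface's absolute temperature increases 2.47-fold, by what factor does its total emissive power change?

P ∝ T⁴, so the power scales as (2.47)⁴ = 37.2.

factor ≈ 37.2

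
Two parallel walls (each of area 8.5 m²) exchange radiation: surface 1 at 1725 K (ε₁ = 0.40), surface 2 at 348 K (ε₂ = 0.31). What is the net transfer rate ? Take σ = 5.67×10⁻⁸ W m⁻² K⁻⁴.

For two large parallel gray plates, q = σ(T₁⁴ − T₂⁴) / (1/ε₁ + 1/ε₂ − 1).
1/ε₁ + 1/ε₂ − 1 = 1/0.40 + 1/0.31 − 1 = 4.726.
T₁⁴ − T₂⁴ = 8.85×10^12 − 1.47×10^10 = 8.84×10^12 K⁴.
q = 5.67×10⁻⁸ × 8.84×10^12 / 4.726 = 1.06×10^5 W/m².
Q = q·A = 1.06×10^5 × 8.5 = 9.01×10^5 W.

Q ≈ 9.01×10^5 W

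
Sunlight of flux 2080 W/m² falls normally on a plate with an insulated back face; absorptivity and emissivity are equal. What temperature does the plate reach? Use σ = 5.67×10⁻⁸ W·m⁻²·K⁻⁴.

Absorbed flux αS = emitted flux εσT⁴ (one radiating face); with α = ε, T = (S/σ)^(1/4).
T = (2080 / 5.67×10⁻⁸)^(1/4) = (3.67×10^10)^(1/4).
T = 438 K.

T ≈ 438 K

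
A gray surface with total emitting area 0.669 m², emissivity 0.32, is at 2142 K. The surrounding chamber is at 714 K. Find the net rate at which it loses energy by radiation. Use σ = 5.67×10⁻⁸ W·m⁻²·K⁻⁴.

Q = εσA(T⁴ − T_s⁴). T⁴ − T_s⁴ = (2142)⁴ − (714)⁴ = 2.11×10^13 − 2.60×10^11 = 2.08×10^13 K⁴.
Q = 0.32 × 5.67×10⁻⁸ × 0.669 × 2.08×10^13 = 2.52×10^5 W.

Q ≈ 2.52×10^5 W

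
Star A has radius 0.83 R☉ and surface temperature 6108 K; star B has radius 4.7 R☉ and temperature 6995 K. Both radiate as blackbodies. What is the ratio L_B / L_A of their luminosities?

L_B/L_A ≈ 55.2

L = 4πR²σT⁴ ∝ R²T⁴, so L_B/L_A = (4.7/0.83)² × (6995/6108)⁴ = 32.1 × 1.72 = 55.2.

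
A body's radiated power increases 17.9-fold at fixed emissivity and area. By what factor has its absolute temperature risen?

factor ≈ 2.06

P ∝ T⁴ ⇒ T ∝ P^(1/4), so T scales by (17.9)^(1/4) = 2.06.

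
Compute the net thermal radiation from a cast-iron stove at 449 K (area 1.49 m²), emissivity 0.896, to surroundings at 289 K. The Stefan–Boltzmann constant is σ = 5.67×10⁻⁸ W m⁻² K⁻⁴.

Q = εσA(T⁴ − T_s⁴). T⁴ − T_s⁴ = (449)⁴ − (289)⁴ = 4.06×10^10 − 6.98×10^9 = 3.37×10^10 K⁴.
Q = 0.896 × 5.67×10⁻⁸ × 1.49 × 3.37×10^10 = 2550 W.

Q ≈ 2550 W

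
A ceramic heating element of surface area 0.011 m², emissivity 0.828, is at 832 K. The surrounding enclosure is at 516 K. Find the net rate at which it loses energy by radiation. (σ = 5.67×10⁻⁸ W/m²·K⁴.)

Q = εσA(T⁴ − T_s⁴). T⁴ − T_s⁴ = (832)⁴ − (516)⁴ = 4.79×10^11 − 7.09×10^10 = 4.08×10^11 K⁴.
Q = 0.828 × 5.67×10⁻⁸ × 0.0110 × 4.08×10^11 = 211 W.

Q ≈ 211 W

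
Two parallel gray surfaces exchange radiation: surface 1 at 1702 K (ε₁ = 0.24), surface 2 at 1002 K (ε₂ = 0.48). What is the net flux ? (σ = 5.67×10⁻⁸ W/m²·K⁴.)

For two large parallel gray plates, q = σ(T₁⁴ − T₂⁴) / (1/ε₁ + 1/ε₂ − 1).
1/ε₁ + 1/ε₂ − 1 = 1/0.24 + 1/0.48 − 1 = 5.250.
T₁⁴ − T₂⁴ = 8.39×10^12 − 1.01×10^12 = 7.38×10^12 K⁴.
q = 5.67×10⁻⁸ × 7.38×10^12 / 5.250 = 79700 W/m².

q ≈ 79700 W/m²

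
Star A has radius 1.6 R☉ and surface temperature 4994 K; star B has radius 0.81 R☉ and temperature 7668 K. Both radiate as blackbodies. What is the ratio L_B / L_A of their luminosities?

L_B/L_A ≈ 1.42

L = 4πR²σT⁴ ∝ R²T⁴, so L_B/L_A = (0.81/1.6)² × (7668/4994)⁴ = 0.256 × 5.56 = 1.42.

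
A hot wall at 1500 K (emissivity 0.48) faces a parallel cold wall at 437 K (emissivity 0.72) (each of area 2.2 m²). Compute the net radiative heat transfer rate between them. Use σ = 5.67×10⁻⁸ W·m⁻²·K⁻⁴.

Q ≈ 2.54×10^5 W

For two large parallel gray plates, q = σ(T₁⁴ − T₂⁴) / (1/ε₁ + 1/ε₂ − 1).
1/ε₁ + 1/ε₂ − 1 = 1/0.48 + 1/0.72 − 1 = 2.472.
T₁⁴ − T₂⁴ = 5.06×10^12 − 3.65×10^10 = 5.03×10^12 K⁴.
q = 5.67×10⁻⁸ × 5.03×10^12 / 2.472 = 1.15×10^5 W/m².
Q = q·A = 1.15×10^5 × 2.2 = 2.54×10^5 W.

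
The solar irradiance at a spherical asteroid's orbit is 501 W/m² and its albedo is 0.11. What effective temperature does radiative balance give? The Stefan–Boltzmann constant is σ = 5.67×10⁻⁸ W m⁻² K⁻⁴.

T ≈ 211 K

Power absorbed = (1−a)S·πR²; power emitted = 4πR²σT⁴. Equating and cancelling πR²:
T = ((1−a)S / 4σ)^(1/4) = (446 / (4 × 5.67×10⁻⁸))^(1/4) = (1.97×10^9)^(1/4).
T = 211 K.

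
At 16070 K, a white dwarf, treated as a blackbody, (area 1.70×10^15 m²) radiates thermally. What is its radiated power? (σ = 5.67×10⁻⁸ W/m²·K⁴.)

P ≈ 6.43×10^24 W

P = σAT⁴ = 5.67×10⁻⁸ × 1.70×10^15 × (16070)⁴ = 5.67×10⁻⁸ × 1.70×10^15 × 6.67×10^16.
P = 6.43×10^24 W.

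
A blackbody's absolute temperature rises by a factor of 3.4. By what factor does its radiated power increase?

factor ≈ 134

P ∝ T⁴, so the power scales as (3.4)⁴ = 134.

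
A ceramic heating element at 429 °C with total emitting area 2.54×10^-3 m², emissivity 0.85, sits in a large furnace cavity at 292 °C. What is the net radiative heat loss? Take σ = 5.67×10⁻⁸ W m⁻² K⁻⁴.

Convert: 429 °C = 702 K; 292 °C = 565 K.
Q = εσA(T⁴ − T_s⁴). T⁴ − T_s⁴ = (702)⁴ − (565)⁴ = 2.43×10^11 − 1.02×10^11 = 1.41×10^11 K⁴.
Q = 0.85 × 5.67×10⁻⁸ × 2.54×10^-3 × 1.41×10^11 = 17.3 W.

Q ≈ 17.3 W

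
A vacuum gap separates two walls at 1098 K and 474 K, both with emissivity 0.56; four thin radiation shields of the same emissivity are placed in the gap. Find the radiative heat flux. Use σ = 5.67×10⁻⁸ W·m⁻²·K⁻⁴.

Each of the 5 gaps contributes resistance (2/ε − 1) = 2/0.56 − 1 = 2.571; total = 12.86.
q = σ(T₁⁴ − T₂⁴) / 12.86 = 5.67×10⁻⁸ × 1.40×10^12 / 12.86 = 6190 W/m².

q ≈ 6190 W/m²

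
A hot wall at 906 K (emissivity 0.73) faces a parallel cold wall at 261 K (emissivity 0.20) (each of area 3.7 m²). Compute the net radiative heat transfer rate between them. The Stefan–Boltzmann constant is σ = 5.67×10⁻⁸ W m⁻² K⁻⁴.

Q ≈ 26100 W

For two large parallel gray plates, q = σ(T₁⁴ − T₂⁴) / (1/ε₁ + 1/ε₂ − 1).
1/ε₁ + 1/ε₂ − 1 = 1/0.73 + 1/0.20 − 1 = 5.370.
T₁⁴ − T₂⁴ = 6.74×10^11 − 4.64×10^9 = 6.69×10^11 K⁴.
q = 5.67×10⁻⁸ × 6.69×10^11 / 5.370 = 7070 W/m².
Q = q·A = 7070 × 3.7 = 26100 W.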